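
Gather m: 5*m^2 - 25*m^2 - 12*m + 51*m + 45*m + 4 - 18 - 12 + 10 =-20*m^2 + 84*m - 16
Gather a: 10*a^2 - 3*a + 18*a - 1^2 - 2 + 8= 10*a^2 + 15*a + 5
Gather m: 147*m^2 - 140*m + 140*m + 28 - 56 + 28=147*m^2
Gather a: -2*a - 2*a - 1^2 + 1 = -4*a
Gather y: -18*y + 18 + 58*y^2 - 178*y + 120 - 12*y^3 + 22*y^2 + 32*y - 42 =-12*y^3 + 80*y^2 - 164*y + 96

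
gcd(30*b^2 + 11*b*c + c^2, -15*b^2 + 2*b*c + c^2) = 5*b + c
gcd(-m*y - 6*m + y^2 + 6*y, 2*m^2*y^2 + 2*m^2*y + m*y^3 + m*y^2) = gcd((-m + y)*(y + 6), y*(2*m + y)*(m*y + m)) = 1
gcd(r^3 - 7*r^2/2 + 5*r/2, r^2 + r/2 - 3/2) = r - 1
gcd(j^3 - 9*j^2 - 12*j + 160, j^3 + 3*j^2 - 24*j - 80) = j^2 - j - 20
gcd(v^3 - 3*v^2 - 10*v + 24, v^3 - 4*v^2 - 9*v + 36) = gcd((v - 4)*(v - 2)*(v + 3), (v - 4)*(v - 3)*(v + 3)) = v^2 - v - 12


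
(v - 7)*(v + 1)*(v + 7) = v^3 + v^2 - 49*v - 49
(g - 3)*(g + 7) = g^2 + 4*g - 21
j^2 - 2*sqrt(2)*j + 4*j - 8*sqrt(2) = (j + 4)*(j - 2*sqrt(2))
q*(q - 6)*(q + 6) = q^3 - 36*q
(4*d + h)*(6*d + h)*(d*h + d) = 24*d^3*h + 24*d^3 + 10*d^2*h^2 + 10*d^2*h + d*h^3 + d*h^2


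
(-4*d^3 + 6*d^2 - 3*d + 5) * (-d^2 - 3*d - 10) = 4*d^5 + 6*d^4 + 25*d^3 - 56*d^2 + 15*d - 50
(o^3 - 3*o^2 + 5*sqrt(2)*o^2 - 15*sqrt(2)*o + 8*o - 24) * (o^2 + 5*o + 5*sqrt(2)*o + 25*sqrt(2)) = o^5 + 2*o^4 + 10*sqrt(2)*o^4 + 20*sqrt(2)*o^3 + 43*o^3 - 110*sqrt(2)*o^2 + 116*o^2 - 870*o + 80*sqrt(2)*o - 600*sqrt(2)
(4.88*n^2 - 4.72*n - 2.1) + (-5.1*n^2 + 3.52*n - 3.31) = -0.22*n^2 - 1.2*n - 5.41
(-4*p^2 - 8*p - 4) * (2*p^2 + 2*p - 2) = -8*p^4 - 24*p^3 - 16*p^2 + 8*p + 8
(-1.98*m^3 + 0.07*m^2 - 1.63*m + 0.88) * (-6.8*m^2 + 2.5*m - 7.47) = 13.464*m^5 - 5.426*m^4 + 26.0496*m^3 - 10.5819*m^2 + 14.3761*m - 6.5736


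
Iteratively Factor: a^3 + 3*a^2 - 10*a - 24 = (a - 3)*(a^2 + 6*a + 8) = (a - 3)*(a + 4)*(a + 2)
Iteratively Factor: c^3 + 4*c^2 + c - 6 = (c - 1)*(c^2 + 5*c + 6) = (c - 1)*(c + 3)*(c + 2)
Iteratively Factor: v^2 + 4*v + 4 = (v + 2)*(v + 2)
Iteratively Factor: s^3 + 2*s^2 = (s + 2)*(s^2) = s*(s + 2)*(s)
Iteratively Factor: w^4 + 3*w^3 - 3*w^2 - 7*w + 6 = (w + 3)*(w^3 - 3*w + 2) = (w + 2)*(w + 3)*(w^2 - 2*w + 1) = (w - 1)*(w + 2)*(w + 3)*(w - 1)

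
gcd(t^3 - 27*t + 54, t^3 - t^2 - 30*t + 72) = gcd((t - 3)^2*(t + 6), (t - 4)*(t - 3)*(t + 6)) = t^2 + 3*t - 18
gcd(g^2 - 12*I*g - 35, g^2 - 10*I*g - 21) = g - 7*I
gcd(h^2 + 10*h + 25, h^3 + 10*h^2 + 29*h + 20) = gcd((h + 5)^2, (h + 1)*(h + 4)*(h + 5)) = h + 5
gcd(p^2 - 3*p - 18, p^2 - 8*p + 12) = p - 6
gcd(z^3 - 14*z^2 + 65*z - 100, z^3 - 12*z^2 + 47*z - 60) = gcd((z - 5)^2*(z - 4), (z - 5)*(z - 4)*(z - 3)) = z^2 - 9*z + 20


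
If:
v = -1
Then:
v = -1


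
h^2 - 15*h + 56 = (h - 8)*(h - 7)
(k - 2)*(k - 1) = k^2 - 3*k + 2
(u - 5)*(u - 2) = u^2 - 7*u + 10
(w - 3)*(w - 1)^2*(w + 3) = w^4 - 2*w^3 - 8*w^2 + 18*w - 9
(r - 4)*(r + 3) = r^2 - r - 12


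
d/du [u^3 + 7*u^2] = u*(3*u + 14)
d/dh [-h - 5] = -1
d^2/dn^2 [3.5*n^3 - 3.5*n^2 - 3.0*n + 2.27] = 21.0*n - 7.0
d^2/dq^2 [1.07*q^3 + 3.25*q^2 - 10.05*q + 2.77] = 6.42*q + 6.5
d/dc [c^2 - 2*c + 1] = 2*c - 2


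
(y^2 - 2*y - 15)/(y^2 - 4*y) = (y^2 - 2*y - 15)/(y*(y - 4))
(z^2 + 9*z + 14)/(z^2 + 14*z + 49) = (z + 2)/(z + 7)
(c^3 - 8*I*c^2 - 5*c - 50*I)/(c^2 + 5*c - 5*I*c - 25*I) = (c^2 - 3*I*c + 10)/(c + 5)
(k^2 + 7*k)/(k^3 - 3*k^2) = (k + 7)/(k*(k - 3))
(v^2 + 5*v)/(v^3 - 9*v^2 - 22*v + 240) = v/(v^2 - 14*v + 48)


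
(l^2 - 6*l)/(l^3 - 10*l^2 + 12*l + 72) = l/(l^2 - 4*l - 12)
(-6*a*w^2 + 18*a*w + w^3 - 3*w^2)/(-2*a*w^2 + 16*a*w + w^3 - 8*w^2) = (6*a*w - 18*a - w^2 + 3*w)/(2*a*w - 16*a - w^2 + 8*w)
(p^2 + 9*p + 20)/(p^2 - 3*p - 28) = (p + 5)/(p - 7)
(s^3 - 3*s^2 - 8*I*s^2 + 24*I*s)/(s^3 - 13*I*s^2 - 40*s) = (s - 3)/(s - 5*I)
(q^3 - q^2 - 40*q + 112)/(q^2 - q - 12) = (q^2 + 3*q - 28)/(q + 3)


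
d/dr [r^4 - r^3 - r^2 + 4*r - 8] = 4*r^3 - 3*r^2 - 2*r + 4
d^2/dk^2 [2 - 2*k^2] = -4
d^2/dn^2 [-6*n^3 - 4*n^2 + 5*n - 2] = -36*n - 8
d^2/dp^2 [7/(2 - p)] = -14/(p - 2)^3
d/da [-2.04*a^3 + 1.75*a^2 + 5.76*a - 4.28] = -6.12*a^2 + 3.5*a + 5.76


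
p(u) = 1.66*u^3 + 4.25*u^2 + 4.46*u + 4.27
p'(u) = 4.98*u^2 + 8.5*u + 4.46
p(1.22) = 19.05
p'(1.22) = 22.24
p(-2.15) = -2.17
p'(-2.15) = 9.21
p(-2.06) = -1.39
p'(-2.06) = 8.08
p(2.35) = 59.76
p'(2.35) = 51.94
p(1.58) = 28.47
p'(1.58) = 30.32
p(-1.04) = 2.36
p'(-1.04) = 1.01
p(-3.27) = -22.91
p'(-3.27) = 29.92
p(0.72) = 10.30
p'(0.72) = 13.16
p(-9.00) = -901.76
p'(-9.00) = 331.34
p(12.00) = 3538.27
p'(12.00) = 823.58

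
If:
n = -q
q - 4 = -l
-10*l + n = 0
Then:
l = -4/9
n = -40/9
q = 40/9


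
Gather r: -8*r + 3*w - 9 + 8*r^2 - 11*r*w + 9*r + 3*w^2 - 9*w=8*r^2 + r*(1 - 11*w) + 3*w^2 - 6*w - 9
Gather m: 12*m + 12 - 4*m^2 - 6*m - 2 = -4*m^2 + 6*m + 10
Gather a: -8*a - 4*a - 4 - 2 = -12*a - 6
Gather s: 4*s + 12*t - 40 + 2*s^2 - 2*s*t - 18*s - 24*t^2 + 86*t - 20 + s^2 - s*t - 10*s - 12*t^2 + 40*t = 3*s^2 + s*(-3*t - 24) - 36*t^2 + 138*t - 60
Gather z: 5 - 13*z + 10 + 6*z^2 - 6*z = 6*z^2 - 19*z + 15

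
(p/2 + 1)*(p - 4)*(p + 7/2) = p^3/2 + 3*p^2/4 - 15*p/2 - 14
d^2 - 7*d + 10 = (d - 5)*(d - 2)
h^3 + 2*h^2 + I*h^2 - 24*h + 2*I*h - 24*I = (h - 4)*(h + 6)*(h + I)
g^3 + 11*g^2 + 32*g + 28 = (g + 2)^2*(g + 7)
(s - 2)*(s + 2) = s^2 - 4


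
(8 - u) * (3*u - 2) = -3*u^2 + 26*u - 16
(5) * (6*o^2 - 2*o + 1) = 30*o^2 - 10*o + 5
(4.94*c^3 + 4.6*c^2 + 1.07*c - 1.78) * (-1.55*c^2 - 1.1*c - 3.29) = -7.657*c^5 - 12.564*c^4 - 22.9711*c^3 - 13.552*c^2 - 1.5623*c + 5.8562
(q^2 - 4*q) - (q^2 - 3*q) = -q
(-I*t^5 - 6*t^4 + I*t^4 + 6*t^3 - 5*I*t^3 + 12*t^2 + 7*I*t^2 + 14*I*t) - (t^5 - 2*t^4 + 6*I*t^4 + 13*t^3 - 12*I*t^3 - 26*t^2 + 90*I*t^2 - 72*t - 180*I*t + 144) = -t^5 - I*t^5 - 4*t^4 - 5*I*t^4 - 7*t^3 + 7*I*t^3 + 38*t^2 - 83*I*t^2 + 72*t + 194*I*t - 144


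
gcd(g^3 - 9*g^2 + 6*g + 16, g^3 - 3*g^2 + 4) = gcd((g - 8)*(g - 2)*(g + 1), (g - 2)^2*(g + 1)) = g^2 - g - 2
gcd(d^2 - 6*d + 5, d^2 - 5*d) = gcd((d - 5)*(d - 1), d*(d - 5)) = d - 5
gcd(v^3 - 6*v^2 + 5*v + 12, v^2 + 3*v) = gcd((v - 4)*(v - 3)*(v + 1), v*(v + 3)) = 1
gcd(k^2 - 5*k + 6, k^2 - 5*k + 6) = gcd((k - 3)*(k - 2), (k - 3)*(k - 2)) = k^2 - 5*k + 6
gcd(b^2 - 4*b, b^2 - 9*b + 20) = b - 4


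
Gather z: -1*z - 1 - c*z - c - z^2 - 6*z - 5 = -c - z^2 + z*(-c - 7) - 6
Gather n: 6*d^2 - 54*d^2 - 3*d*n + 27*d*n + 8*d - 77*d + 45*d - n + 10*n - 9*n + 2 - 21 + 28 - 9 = -48*d^2 + 24*d*n - 24*d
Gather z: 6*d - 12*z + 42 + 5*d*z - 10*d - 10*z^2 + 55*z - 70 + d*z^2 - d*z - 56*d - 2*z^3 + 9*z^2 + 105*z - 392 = -60*d - 2*z^3 + z^2*(d - 1) + z*(4*d + 148) - 420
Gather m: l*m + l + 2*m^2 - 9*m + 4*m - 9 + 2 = l + 2*m^2 + m*(l - 5) - 7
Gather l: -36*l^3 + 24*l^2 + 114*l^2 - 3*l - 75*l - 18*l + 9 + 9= -36*l^3 + 138*l^2 - 96*l + 18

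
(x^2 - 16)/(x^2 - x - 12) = (x + 4)/(x + 3)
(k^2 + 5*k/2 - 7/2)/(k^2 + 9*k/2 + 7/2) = (k - 1)/(k + 1)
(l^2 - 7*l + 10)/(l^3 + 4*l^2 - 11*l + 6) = (l^2 - 7*l + 10)/(l^3 + 4*l^2 - 11*l + 6)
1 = 1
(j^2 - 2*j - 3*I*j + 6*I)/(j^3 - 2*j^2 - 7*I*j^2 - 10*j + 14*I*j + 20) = (j - 3*I)/(j^2 - 7*I*j - 10)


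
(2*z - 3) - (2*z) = -3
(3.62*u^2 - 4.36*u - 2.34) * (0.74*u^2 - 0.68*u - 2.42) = 2.6788*u^4 - 5.688*u^3 - 7.5272*u^2 + 12.1424*u + 5.6628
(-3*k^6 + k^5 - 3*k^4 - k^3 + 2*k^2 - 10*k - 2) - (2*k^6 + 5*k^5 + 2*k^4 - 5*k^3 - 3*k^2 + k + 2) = -5*k^6 - 4*k^5 - 5*k^4 + 4*k^3 + 5*k^2 - 11*k - 4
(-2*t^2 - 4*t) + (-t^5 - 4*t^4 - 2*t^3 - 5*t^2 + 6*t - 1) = -t^5 - 4*t^4 - 2*t^3 - 7*t^2 + 2*t - 1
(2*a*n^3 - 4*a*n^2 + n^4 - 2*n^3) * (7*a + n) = 14*a^2*n^3 - 28*a^2*n^2 + 9*a*n^4 - 18*a*n^3 + n^5 - 2*n^4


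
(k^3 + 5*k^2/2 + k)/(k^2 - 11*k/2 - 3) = k*(k + 2)/(k - 6)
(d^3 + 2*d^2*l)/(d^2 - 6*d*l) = d*(d + 2*l)/(d - 6*l)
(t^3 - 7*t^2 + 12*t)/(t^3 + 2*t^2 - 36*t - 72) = t*(t^2 - 7*t + 12)/(t^3 + 2*t^2 - 36*t - 72)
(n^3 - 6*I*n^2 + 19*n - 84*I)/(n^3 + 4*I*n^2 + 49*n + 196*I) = (n - 3*I)/(n + 7*I)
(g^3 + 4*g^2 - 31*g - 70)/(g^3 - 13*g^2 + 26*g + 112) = (g^2 + 2*g - 35)/(g^2 - 15*g + 56)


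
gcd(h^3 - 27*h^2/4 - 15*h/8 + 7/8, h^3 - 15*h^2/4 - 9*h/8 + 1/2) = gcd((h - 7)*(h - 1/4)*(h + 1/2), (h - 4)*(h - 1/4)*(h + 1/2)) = h^2 + h/4 - 1/8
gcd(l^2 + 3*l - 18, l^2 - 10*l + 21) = l - 3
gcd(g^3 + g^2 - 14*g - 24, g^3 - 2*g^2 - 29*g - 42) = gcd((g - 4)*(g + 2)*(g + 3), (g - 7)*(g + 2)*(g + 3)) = g^2 + 5*g + 6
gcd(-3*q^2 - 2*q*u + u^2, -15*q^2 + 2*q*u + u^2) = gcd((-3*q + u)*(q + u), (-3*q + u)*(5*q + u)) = 3*q - u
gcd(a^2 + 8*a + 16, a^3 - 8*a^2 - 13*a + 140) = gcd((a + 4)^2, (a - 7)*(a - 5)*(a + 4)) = a + 4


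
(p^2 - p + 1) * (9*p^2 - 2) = 9*p^4 - 9*p^3 + 7*p^2 + 2*p - 2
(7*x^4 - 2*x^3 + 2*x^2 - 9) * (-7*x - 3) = -49*x^5 - 7*x^4 - 8*x^3 - 6*x^2 + 63*x + 27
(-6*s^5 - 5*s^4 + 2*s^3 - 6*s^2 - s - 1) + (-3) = -6*s^5 - 5*s^4 + 2*s^3 - 6*s^2 - s - 4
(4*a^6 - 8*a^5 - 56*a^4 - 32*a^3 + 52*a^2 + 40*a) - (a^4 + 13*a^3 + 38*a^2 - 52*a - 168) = 4*a^6 - 8*a^5 - 57*a^4 - 45*a^3 + 14*a^2 + 92*a + 168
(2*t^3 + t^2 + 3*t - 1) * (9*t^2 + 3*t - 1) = 18*t^5 + 15*t^4 + 28*t^3 - t^2 - 6*t + 1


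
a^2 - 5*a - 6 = (a - 6)*(a + 1)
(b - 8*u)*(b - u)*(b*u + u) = b^3*u - 9*b^2*u^2 + b^2*u + 8*b*u^3 - 9*b*u^2 + 8*u^3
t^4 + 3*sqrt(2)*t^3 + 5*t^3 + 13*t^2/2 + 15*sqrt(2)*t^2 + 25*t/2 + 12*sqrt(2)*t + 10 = (t + 1)*(t + 4)*(t + sqrt(2)/2)*(t + 5*sqrt(2)/2)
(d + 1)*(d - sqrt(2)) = d^2 - sqrt(2)*d + d - sqrt(2)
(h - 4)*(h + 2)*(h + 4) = h^3 + 2*h^2 - 16*h - 32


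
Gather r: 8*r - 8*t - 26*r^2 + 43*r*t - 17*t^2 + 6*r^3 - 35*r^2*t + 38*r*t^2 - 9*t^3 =6*r^3 + r^2*(-35*t - 26) + r*(38*t^2 + 43*t + 8) - 9*t^3 - 17*t^2 - 8*t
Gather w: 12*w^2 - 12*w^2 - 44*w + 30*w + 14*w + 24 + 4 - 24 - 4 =0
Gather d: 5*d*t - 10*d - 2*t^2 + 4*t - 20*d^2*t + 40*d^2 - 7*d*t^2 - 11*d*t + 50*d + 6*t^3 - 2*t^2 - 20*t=d^2*(40 - 20*t) + d*(-7*t^2 - 6*t + 40) + 6*t^3 - 4*t^2 - 16*t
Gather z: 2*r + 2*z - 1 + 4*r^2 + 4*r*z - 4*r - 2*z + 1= 4*r^2 + 4*r*z - 2*r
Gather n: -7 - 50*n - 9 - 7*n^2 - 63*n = -7*n^2 - 113*n - 16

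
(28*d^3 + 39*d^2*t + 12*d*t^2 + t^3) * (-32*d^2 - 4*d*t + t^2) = -896*d^5 - 1360*d^4*t - 512*d^3*t^2 - 41*d^2*t^3 + 8*d*t^4 + t^5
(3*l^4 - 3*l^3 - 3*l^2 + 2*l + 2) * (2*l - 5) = 6*l^5 - 21*l^4 + 9*l^3 + 19*l^2 - 6*l - 10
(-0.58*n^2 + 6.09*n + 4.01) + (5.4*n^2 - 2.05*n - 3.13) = 4.82*n^2 + 4.04*n + 0.88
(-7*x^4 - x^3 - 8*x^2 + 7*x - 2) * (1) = -7*x^4 - x^3 - 8*x^2 + 7*x - 2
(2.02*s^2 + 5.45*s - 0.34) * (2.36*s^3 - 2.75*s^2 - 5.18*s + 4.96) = 4.7672*s^5 + 7.307*s^4 - 26.2535*s^3 - 17.2768*s^2 + 28.7932*s - 1.6864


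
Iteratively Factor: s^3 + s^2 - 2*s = (s)*(s^2 + s - 2) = s*(s + 2)*(s - 1)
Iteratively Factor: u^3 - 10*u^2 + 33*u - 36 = (u - 4)*(u^2 - 6*u + 9) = (u - 4)*(u - 3)*(u - 3)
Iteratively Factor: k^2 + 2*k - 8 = (k + 4)*(k - 2)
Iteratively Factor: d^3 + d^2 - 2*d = (d)*(d^2 + d - 2) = d*(d + 2)*(d - 1)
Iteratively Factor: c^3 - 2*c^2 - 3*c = (c + 1)*(c^2 - 3*c) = (c - 3)*(c + 1)*(c)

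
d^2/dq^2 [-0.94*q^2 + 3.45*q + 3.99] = -1.88000000000000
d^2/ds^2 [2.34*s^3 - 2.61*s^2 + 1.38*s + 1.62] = 14.04*s - 5.22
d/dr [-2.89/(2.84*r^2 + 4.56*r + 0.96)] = (16.4152*r + 13.1784)/(2.84*r^2 + 4.56*r + 0.96)^2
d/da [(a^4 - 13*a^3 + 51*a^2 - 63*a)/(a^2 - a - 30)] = 2*(a^5 - 8*a^4 - 47*a^3 + 591*a^2 - 1530*a + 945)/(a^4 - 2*a^3 - 59*a^2 + 60*a + 900)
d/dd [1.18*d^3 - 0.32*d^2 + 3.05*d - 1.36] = 3.54*d^2 - 0.64*d + 3.05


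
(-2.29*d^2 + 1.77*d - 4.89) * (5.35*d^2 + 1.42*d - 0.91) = -12.2515*d^4 + 6.2177*d^3 - 21.5642*d^2 - 8.5545*d + 4.4499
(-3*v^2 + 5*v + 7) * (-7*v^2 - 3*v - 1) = 21*v^4 - 26*v^3 - 61*v^2 - 26*v - 7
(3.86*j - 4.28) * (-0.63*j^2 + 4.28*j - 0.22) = -2.4318*j^3 + 19.2172*j^2 - 19.1676*j + 0.9416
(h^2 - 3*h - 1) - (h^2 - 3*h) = -1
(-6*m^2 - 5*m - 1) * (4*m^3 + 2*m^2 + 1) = -24*m^5 - 32*m^4 - 14*m^3 - 8*m^2 - 5*m - 1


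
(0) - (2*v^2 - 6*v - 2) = -2*v^2 + 6*v + 2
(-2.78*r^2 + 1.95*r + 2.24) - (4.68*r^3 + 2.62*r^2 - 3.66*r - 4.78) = -4.68*r^3 - 5.4*r^2 + 5.61*r + 7.02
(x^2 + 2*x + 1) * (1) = x^2 + 2*x + 1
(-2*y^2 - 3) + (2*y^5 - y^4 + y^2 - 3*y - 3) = 2*y^5 - y^4 - y^2 - 3*y - 6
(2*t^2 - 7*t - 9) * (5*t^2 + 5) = 10*t^4 - 35*t^3 - 35*t^2 - 35*t - 45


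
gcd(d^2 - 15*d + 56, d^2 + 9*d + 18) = 1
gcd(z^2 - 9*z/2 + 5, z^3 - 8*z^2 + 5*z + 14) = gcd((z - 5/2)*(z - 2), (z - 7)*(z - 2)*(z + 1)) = z - 2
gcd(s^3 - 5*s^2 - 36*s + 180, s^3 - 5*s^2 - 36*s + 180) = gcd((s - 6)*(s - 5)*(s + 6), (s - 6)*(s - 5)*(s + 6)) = s^3 - 5*s^2 - 36*s + 180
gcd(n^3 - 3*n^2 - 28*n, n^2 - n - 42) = n - 7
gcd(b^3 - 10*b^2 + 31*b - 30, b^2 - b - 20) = b - 5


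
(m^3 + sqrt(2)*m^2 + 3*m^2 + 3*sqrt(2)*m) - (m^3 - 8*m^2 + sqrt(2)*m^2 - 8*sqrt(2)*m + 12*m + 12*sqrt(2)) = 11*m^2 - 12*m + 11*sqrt(2)*m - 12*sqrt(2)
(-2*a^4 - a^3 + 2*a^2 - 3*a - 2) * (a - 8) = -2*a^5 + 15*a^4 + 10*a^3 - 19*a^2 + 22*a + 16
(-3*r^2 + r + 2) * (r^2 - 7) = -3*r^4 + r^3 + 23*r^2 - 7*r - 14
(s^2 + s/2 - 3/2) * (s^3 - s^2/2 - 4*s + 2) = s^5 - 23*s^3/4 + 3*s^2/4 + 7*s - 3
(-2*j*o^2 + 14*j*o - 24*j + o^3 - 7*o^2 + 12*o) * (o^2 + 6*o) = -2*j*o^4 + 2*j*o^3 + 60*j*o^2 - 144*j*o + o^5 - o^4 - 30*o^3 + 72*o^2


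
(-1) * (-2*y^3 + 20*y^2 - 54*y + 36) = 2*y^3 - 20*y^2 + 54*y - 36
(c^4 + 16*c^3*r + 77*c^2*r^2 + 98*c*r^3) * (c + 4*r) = c^5 + 20*c^4*r + 141*c^3*r^2 + 406*c^2*r^3 + 392*c*r^4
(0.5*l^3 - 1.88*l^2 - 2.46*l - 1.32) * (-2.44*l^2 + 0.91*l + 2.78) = -1.22*l^5 + 5.0422*l^4 + 5.6816*l^3 - 4.2442*l^2 - 8.04*l - 3.6696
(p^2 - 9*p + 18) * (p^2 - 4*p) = p^4 - 13*p^3 + 54*p^2 - 72*p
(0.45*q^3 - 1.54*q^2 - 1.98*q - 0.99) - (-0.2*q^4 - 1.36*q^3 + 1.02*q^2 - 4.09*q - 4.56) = 0.2*q^4 + 1.81*q^3 - 2.56*q^2 + 2.11*q + 3.57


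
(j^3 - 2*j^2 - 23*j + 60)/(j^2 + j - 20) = j - 3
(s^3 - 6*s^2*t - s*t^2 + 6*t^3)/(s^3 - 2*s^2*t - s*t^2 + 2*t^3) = (s - 6*t)/(s - 2*t)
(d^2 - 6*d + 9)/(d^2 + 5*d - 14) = (d^2 - 6*d + 9)/(d^2 + 5*d - 14)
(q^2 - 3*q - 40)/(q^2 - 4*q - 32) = (q + 5)/(q + 4)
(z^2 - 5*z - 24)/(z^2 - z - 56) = (z + 3)/(z + 7)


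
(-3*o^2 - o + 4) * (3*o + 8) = -9*o^3 - 27*o^2 + 4*o + 32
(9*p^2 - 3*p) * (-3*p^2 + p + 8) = -27*p^4 + 18*p^3 + 69*p^2 - 24*p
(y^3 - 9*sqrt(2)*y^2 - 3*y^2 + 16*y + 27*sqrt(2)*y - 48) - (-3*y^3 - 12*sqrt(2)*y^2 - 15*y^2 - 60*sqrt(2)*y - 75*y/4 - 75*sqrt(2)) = 4*y^3 + 3*sqrt(2)*y^2 + 12*y^2 + 139*y/4 + 87*sqrt(2)*y - 48 + 75*sqrt(2)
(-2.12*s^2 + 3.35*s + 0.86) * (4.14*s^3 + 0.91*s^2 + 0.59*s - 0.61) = -8.7768*s^5 + 11.9398*s^4 + 5.3581*s^3 + 4.0523*s^2 - 1.5361*s - 0.5246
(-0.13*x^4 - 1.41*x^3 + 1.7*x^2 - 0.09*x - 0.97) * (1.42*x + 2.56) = -0.1846*x^5 - 2.335*x^4 - 1.1956*x^3 + 4.2242*x^2 - 1.6078*x - 2.4832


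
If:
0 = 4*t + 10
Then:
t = -5/2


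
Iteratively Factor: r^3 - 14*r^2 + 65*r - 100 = (r - 5)*(r^2 - 9*r + 20) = (r - 5)^2*(r - 4)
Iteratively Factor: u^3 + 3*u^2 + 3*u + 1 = (u + 1)*(u^2 + 2*u + 1) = (u + 1)^2*(u + 1)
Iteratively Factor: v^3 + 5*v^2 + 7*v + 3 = (v + 1)*(v^2 + 4*v + 3) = (v + 1)*(v + 3)*(v + 1)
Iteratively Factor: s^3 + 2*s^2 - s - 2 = (s + 1)*(s^2 + s - 2) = (s - 1)*(s + 1)*(s + 2)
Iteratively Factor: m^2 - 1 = (m + 1)*(m - 1)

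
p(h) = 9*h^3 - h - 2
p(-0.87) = -7.06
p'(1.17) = 35.96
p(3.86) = 511.75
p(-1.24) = -17.92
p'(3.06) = 251.82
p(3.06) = 252.81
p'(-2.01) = 108.08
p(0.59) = -0.74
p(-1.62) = -38.64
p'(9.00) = 2186.00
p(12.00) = 15538.00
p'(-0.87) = 19.44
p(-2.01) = -73.08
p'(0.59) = 8.40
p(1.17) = 11.24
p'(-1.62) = 69.86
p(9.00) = 6550.00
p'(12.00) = 3887.00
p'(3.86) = 401.29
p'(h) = 27*h^2 - 1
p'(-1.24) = 40.52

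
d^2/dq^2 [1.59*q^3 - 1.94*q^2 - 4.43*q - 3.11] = 9.54*q - 3.88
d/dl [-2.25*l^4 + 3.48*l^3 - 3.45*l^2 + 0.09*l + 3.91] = -9.0*l^3 + 10.44*l^2 - 6.9*l + 0.09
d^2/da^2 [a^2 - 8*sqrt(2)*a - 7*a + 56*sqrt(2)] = 2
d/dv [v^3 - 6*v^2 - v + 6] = 3*v^2 - 12*v - 1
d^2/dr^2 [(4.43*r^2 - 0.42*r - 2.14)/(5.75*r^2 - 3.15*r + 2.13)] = (132.70425*r^3 - 750.06105*r^2 + 263.4282*r + 44.511954)/(190.109375*r^6 - 312.440625*r^5 + 382.4325*r^4 - 262.733625*r^3 + 141.6663*r^2 - 42.873705*r + 9.663597)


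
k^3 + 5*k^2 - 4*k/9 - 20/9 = (k - 2/3)*(k + 2/3)*(k + 5)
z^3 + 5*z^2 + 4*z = z*(z + 1)*(z + 4)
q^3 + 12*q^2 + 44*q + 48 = (q + 2)*(q + 4)*(q + 6)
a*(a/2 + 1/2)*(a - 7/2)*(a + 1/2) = a^4/2 - a^3 - 19*a^2/8 - 7*a/8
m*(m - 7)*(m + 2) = m^3 - 5*m^2 - 14*m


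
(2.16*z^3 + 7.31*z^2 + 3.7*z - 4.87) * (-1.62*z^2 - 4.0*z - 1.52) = -3.4992*z^5 - 20.4822*z^4 - 38.5172*z^3 - 18.0218*z^2 + 13.856*z + 7.4024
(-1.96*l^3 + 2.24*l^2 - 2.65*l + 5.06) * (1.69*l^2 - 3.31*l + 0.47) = -3.3124*l^5 + 10.2732*l^4 - 12.8141*l^3 + 18.3757*l^2 - 17.9941*l + 2.3782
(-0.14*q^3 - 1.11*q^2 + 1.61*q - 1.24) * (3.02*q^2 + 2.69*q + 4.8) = -0.4228*q^5 - 3.7288*q^4 + 1.2043*q^3 - 4.7419*q^2 + 4.3924*q - 5.952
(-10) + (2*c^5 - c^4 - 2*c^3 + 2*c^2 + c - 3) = 2*c^5 - c^4 - 2*c^3 + 2*c^2 + c - 13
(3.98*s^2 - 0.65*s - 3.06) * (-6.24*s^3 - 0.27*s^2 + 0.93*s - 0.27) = -24.8352*s^5 + 2.9814*s^4 + 22.9713*s^3 - 0.8529*s^2 - 2.6703*s + 0.8262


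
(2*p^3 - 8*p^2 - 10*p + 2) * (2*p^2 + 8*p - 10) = 4*p^5 - 104*p^3 + 4*p^2 + 116*p - 20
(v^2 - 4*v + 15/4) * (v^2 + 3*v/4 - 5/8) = v^4 - 13*v^3/4 + v^2/8 + 85*v/16 - 75/32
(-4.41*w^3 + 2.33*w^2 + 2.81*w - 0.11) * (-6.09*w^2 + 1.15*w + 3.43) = 26.8569*w^5 - 19.2612*w^4 - 29.5597*w^3 + 11.8933*w^2 + 9.5118*w - 0.3773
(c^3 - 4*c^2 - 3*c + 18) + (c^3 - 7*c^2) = 2*c^3 - 11*c^2 - 3*c + 18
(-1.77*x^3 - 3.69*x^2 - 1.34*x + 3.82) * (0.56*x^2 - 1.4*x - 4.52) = -0.9912*x^5 + 0.4116*x^4 + 12.416*x^3 + 20.694*x^2 + 0.7088*x - 17.2664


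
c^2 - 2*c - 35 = (c - 7)*(c + 5)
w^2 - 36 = (w - 6)*(w + 6)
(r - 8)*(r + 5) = r^2 - 3*r - 40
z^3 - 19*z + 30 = (z - 3)*(z - 2)*(z + 5)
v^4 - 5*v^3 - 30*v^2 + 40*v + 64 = (v - 8)*(v - 2)*(v + 1)*(v + 4)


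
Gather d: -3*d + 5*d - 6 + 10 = 2*d + 4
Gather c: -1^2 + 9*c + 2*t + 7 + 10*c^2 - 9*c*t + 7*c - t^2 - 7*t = 10*c^2 + c*(16 - 9*t) - t^2 - 5*t + 6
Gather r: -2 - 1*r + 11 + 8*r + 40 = 7*r + 49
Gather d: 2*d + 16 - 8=2*d + 8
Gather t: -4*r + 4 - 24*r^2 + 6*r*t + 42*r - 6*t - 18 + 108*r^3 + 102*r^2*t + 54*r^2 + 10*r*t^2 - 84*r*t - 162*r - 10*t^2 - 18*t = 108*r^3 + 30*r^2 - 124*r + t^2*(10*r - 10) + t*(102*r^2 - 78*r - 24) - 14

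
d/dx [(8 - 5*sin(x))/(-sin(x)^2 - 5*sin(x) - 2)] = (-5*sin(x)^2 + 16*sin(x) + 50)*cos(x)/(sin(x)^2 + 5*sin(x) + 2)^2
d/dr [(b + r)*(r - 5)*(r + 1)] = 2*b*r - 4*b + 3*r^2 - 8*r - 5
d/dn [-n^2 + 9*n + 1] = 9 - 2*n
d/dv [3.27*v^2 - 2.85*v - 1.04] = 6.54*v - 2.85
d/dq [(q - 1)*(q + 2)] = 2*q + 1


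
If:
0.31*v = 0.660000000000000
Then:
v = 2.13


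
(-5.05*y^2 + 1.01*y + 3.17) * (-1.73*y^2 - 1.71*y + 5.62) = 8.7365*y^4 + 6.8882*y^3 - 35.5922*y^2 + 0.255500000000001*y + 17.8154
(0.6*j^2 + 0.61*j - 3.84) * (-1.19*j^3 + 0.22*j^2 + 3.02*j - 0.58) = -0.714*j^5 - 0.5939*j^4 + 6.5158*j^3 + 0.6494*j^2 - 11.9506*j + 2.2272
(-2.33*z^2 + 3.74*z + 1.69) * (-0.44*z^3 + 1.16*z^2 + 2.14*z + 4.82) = 1.0252*z^5 - 4.3484*z^4 - 1.3914*z^3 - 1.2666*z^2 + 21.6434*z + 8.1458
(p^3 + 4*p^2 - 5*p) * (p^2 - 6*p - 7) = p^5 - 2*p^4 - 36*p^3 + 2*p^2 + 35*p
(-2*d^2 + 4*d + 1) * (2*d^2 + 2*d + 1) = -4*d^4 + 4*d^3 + 8*d^2 + 6*d + 1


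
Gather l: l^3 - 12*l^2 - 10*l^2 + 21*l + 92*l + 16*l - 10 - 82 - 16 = l^3 - 22*l^2 + 129*l - 108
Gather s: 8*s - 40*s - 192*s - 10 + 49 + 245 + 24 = 308 - 224*s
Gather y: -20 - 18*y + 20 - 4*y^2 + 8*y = -4*y^2 - 10*y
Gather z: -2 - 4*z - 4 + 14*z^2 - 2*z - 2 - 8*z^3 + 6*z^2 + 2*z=-8*z^3 + 20*z^2 - 4*z - 8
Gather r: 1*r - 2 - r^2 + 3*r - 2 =-r^2 + 4*r - 4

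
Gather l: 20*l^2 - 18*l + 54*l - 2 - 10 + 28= 20*l^2 + 36*l + 16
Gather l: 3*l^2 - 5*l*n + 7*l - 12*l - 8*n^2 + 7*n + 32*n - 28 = 3*l^2 + l*(-5*n - 5) - 8*n^2 + 39*n - 28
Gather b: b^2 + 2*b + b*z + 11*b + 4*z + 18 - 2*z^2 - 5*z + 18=b^2 + b*(z + 13) - 2*z^2 - z + 36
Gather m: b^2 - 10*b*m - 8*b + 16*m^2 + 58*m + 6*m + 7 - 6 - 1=b^2 - 8*b + 16*m^2 + m*(64 - 10*b)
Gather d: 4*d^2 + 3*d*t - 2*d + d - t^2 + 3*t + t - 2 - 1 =4*d^2 + d*(3*t - 1) - t^2 + 4*t - 3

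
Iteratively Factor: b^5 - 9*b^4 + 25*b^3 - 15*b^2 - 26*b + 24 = (b + 1)*(b^4 - 10*b^3 + 35*b^2 - 50*b + 24) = (b - 4)*(b + 1)*(b^3 - 6*b^2 + 11*b - 6) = (b - 4)*(b - 3)*(b + 1)*(b^2 - 3*b + 2) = (b - 4)*(b - 3)*(b - 2)*(b + 1)*(b - 1)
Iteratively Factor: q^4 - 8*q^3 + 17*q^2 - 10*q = (q - 1)*(q^3 - 7*q^2 + 10*q) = (q - 5)*(q - 1)*(q^2 - 2*q) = (q - 5)*(q - 2)*(q - 1)*(q)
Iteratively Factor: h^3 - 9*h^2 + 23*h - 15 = (h - 1)*(h^2 - 8*h + 15) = (h - 3)*(h - 1)*(h - 5)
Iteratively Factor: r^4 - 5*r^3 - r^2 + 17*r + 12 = (r + 1)*(r^3 - 6*r^2 + 5*r + 12) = (r - 3)*(r + 1)*(r^2 - 3*r - 4) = (r - 4)*(r - 3)*(r + 1)*(r + 1)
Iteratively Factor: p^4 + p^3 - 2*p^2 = (p - 1)*(p^3 + 2*p^2) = p*(p - 1)*(p^2 + 2*p) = p^2*(p - 1)*(p + 2)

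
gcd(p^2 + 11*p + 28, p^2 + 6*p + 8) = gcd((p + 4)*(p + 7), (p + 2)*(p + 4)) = p + 4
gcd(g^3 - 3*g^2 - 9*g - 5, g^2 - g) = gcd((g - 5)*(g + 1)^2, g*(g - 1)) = 1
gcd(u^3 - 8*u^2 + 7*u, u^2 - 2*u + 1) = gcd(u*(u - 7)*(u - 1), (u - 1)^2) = u - 1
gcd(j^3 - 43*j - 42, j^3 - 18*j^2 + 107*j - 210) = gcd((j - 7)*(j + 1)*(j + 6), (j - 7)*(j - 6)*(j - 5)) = j - 7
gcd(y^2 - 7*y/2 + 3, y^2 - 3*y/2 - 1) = y - 2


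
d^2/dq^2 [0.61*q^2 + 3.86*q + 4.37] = 1.22000000000000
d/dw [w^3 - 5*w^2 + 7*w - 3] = 3*w^2 - 10*w + 7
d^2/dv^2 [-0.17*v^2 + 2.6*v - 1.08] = -0.340000000000000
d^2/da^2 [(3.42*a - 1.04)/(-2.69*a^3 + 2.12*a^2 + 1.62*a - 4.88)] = (-148.484772*a^5 + 207.327984*a^4 - 155.44364*a^3 + 539.592672*a^2 - 272.774784*a - 27.096704)/(19.465109*a^9 - 46.021596*a^8 + 1.10236200000001*a^7 + 151.839592*a^6 - 167.64186*a^5 - 78.489552*a^4 + 288.489912*a^3 - 113.038368*a^2 - 115.737984*a + 116.214272)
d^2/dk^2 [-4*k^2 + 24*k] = -8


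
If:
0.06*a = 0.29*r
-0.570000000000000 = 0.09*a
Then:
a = -6.33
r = -1.31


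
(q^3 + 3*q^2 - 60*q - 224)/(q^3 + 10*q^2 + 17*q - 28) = (q - 8)/(q - 1)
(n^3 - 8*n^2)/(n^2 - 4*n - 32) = n^2/(n + 4)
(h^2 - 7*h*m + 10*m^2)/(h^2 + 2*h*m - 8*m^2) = (h - 5*m)/(h + 4*m)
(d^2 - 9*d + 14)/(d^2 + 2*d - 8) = (d - 7)/(d + 4)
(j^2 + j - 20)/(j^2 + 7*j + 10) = (j - 4)/(j + 2)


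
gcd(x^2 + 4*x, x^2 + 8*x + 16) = x + 4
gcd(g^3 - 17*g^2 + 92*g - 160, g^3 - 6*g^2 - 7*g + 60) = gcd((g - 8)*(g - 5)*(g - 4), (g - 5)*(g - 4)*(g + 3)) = g^2 - 9*g + 20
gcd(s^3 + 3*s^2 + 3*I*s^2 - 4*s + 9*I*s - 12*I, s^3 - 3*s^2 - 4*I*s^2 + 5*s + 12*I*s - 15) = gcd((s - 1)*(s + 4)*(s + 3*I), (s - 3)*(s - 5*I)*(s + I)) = 1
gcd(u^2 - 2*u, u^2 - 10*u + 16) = u - 2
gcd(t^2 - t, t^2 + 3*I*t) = t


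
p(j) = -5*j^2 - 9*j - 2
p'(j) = -10*j - 9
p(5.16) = -181.57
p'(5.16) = -60.60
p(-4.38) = -58.50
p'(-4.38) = 34.80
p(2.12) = -43.55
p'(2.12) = -30.20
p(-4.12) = -49.79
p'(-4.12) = 32.20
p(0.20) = -4.00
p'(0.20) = -11.00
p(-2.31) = -7.89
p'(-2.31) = 14.10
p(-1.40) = 0.80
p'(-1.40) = 5.00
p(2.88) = -69.39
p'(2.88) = -37.80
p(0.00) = -2.00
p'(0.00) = -9.00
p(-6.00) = -128.00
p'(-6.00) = 51.00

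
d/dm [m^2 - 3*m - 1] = 2*m - 3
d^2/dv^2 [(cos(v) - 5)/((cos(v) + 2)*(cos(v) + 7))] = (29*(1 - cos(v)^2)^2 - cos(v)^5 + 221*cos(v)^3 + 279*cos(v)^2 - 1180*cos(v) - 951)/((cos(v) + 2)^3*(cos(v) + 7)^3)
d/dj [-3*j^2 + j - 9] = 1 - 6*j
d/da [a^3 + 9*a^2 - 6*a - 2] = 3*a^2 + 18*a - 6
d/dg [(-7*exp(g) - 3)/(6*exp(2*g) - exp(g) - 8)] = ((7*exp(g) + 3)*(12*exp(g) - 1) - 42*exp(2*g) + 7*exp(g) + 56)*exp(g)/(-6*exp(2*g) + exp(g) + 8)^2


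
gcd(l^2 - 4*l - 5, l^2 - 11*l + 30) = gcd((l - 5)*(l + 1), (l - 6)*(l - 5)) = l - 5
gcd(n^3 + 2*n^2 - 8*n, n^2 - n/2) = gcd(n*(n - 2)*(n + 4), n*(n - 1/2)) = n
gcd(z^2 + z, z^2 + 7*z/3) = z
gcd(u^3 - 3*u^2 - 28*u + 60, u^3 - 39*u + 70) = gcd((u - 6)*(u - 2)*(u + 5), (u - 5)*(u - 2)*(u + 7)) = u - 2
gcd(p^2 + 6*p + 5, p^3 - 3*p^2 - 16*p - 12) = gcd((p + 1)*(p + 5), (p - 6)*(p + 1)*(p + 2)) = p + 1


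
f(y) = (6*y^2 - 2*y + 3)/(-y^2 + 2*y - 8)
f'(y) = (2*y - 2)*(6*y^2 - 2*y + 3)/(-y^2 + 2*y - 8)^2 + (12*y - 2)/(-y^2 + 2*y - 8)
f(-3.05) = -2.77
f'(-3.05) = 0.69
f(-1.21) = -1.20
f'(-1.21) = 0.95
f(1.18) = -1.28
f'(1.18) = -1.66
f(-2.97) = -2.72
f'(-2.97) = 0.71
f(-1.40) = -1.38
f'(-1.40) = 0.96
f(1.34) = -1.56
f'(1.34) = -1.83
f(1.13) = -1.20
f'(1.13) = -1.60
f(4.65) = -6.07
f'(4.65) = -0.47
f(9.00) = -6.63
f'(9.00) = 0.00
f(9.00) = -6.63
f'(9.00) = 0.00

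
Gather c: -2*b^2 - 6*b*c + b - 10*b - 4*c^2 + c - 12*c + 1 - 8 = -2*b^2 - 9*b - 4*c^2 + c*(-6*b - 11) - 7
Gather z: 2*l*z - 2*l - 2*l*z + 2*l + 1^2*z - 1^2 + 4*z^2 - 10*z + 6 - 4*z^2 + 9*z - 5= 0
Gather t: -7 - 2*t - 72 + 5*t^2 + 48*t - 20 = 5*t^2 + 46*t - 99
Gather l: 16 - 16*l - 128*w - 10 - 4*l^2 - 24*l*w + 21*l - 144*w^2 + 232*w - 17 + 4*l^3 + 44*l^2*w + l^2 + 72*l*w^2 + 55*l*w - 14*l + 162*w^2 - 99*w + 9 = 4*l^3 + l^2*(44*w - 3) + l*(72*w^2 + 31*w - 9) + 18*w^2 + 5*w - 2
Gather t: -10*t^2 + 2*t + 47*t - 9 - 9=-10*t^2 + 49*t - 18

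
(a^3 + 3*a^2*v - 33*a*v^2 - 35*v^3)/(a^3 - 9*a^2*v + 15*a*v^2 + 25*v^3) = (-a - 7*v)/(-a + 5*v)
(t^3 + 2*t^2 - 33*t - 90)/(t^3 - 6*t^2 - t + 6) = (t^2 + 8*t + 15)/(t^2 - 1)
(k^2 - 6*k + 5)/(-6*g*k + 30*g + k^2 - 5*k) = (1 - k)/(6*g - k)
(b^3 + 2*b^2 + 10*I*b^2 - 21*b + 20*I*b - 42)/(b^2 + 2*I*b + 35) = (b^2 + b*(2 + 3*I) + 6*I)/(b - 5*I)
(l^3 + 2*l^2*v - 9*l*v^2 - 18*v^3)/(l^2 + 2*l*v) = l - 9*v^2/l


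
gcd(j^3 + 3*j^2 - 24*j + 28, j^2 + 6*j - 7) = j + 7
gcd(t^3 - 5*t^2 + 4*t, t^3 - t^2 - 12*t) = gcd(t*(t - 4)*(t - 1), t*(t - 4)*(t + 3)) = t^2 - 4*t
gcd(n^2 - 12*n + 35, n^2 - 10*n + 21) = n - 7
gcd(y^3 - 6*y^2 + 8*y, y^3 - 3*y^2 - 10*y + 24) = y^2 - 6*y + 8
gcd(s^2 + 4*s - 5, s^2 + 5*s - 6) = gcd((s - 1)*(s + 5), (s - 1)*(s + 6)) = s - 1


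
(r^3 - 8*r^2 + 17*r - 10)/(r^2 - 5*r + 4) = (r^2 - 7*r + 10)/(r - 4)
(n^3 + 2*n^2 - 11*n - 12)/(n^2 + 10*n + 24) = (n^2 - 2*n - 3)/(n + 6)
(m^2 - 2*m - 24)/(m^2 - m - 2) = (-m^2 + 2*m + 24)/(-m^2 + m + 2)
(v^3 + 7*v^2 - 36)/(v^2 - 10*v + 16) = (v^2 + 9*v + 18)/(v - 8)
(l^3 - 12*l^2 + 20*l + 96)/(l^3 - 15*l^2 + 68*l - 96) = (l^2 - 4*l - 12)/(l^2 - 7*l + 12)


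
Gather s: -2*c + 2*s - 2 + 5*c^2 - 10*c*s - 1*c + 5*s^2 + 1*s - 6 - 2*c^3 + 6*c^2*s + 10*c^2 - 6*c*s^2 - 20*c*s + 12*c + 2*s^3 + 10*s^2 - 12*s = -2*c^3 + 15*c^2 + 9*c + 2*s^3 + s^2*(15 - 6*c) + s*(6*c^2 - 30*c - 9) - 8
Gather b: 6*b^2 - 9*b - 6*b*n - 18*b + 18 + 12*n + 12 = 6*b^2 + b*(-6*n - 27) + 12*n + 30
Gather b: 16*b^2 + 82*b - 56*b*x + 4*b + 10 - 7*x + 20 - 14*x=16*b^2 + b*(86 - 56*x) - 21*x + 30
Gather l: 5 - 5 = 0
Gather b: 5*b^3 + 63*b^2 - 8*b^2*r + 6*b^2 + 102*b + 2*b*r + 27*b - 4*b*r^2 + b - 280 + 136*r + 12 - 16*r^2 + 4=5*b^3 + b^2*(69 - 8*r) + b*(-4*r^2 + 2*r + 130) - 16*r^2 + 136*r - 264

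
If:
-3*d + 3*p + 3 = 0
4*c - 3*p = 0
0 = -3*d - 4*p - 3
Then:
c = -9/14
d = 1/7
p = -6/7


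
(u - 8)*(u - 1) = u^2 - 9*u + 8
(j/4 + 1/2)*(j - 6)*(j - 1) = j^3/4 - 5*j^2/4 - 2*j + 3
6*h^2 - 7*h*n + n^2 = (-6*h + n)*(-h + n)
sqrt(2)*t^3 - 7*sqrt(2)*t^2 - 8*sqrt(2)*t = t*(t - 8)*(sqrt(2)*t + sqrt(2))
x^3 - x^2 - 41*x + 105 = (x - 5)*(x - 3)*(x + 7)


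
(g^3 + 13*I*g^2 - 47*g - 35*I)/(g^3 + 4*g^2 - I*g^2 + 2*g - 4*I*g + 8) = (g^2 + 12*I*g - 35)/(g^2 + 2*g*(2 - I) - 8*I)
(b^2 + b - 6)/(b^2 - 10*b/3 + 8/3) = 3*(b + 3)/(3*b - 4)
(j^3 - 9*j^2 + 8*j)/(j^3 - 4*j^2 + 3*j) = (j - 8)/(j - 3)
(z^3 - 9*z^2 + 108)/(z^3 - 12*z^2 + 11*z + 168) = (z^2 - 12*z + 36)/(z^2 - 15*z + 56)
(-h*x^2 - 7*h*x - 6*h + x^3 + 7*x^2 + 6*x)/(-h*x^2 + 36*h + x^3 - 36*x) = (x + 1)/(x - 6)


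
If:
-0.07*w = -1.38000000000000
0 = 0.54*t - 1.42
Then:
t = 2.63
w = 19.71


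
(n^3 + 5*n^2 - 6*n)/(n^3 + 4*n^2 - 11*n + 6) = n/(n - 1)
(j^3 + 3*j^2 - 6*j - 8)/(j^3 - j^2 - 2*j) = (j + 4)/j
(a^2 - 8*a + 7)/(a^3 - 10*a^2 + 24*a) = (a^2 - 8*a + 7)/(a*(a^2 - 10*a + 24))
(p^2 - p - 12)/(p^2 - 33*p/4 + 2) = 4*(p^2 - p - 12)/(4*p^2 - 33*p + 8)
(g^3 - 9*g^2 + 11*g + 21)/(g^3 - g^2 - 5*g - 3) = (g - 7)/(g + 1)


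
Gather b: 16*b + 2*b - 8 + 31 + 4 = 18*b + 27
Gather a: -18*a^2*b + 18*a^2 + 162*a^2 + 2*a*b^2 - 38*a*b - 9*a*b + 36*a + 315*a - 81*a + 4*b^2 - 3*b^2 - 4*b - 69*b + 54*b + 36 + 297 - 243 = a^2*(180 - 18*b) + a*(2*b^2 - 47*b + 270) + b^2 - 19*b + 90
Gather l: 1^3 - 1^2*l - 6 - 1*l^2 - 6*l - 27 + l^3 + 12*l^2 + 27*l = l^3 + 11*l^2 + 20*l - 32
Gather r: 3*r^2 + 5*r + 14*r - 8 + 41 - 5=3*r^2 + 19*r + 28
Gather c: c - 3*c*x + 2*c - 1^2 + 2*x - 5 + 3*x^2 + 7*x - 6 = c*(3 - 3*x) + 3*x^2 + 9*x - 12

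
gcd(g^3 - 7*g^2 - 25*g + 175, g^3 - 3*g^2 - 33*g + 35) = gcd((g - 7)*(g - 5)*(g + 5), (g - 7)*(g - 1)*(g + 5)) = g^2 - 2*g - 35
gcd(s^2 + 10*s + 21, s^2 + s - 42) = s + 7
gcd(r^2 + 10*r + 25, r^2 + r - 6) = 1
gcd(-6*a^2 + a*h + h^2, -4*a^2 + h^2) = 2*a - h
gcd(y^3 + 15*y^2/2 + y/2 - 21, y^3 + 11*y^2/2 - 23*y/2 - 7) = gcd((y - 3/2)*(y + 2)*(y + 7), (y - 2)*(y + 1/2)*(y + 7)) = y + 7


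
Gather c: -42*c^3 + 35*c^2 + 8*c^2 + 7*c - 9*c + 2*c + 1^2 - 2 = -42*c^3 + 43*c^2 - 1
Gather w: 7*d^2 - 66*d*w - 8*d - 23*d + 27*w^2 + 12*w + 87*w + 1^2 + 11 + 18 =7*d^2 - 31*d + 27*w^2 + w*(99 - 66*d) + 30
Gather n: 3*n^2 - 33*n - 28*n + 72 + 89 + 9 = 3*n^2 - 61*n + 170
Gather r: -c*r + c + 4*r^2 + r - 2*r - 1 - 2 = c + 4*r^2 + r*(-c - 1) - 3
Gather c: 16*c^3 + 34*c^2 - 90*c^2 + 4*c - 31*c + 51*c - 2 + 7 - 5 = 16*c^3 - 56*c^2 + 24*c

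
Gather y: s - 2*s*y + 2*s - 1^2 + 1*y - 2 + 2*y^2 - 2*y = 3*s + 2*y^2 + y*(-2*s - 1) - 3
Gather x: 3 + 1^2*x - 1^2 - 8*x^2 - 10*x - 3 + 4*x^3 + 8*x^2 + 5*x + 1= 4*x^3 - 4*x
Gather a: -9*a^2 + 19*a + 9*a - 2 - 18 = -9*a^2 + 28*a - 20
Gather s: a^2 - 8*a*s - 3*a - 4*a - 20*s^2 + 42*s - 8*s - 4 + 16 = a^2 - 7*a - 20*s^2 + s*(34 - 8*a) + 12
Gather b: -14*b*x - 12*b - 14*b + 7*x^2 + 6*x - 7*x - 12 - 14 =b*(-14*x - 26) + 7*x^2 - x - 26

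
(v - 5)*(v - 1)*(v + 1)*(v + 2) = v^4 - 3*v^3 - 11*v^2 + 3*v + 10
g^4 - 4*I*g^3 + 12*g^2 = g^2*(g - 6*I)*(g + 2*I)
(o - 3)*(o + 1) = o^2 - 2*o - 3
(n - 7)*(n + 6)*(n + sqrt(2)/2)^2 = n^4 - n^3 + sqrt(2)*n^3 - 83*n^2/2 - sqrt(2)*n^2 - 42*sqrt(2)*n - n/2 - 21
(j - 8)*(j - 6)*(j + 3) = j^3 - 11*j^2 + 6*j + 144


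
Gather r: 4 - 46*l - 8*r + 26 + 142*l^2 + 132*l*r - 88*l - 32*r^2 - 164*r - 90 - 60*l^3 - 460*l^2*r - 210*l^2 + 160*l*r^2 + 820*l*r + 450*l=-60*l^3 - 68*l^2 + 316*l + r^2*(160*l - 32) + r*(-460*l^2 + 952*l - 172) - 60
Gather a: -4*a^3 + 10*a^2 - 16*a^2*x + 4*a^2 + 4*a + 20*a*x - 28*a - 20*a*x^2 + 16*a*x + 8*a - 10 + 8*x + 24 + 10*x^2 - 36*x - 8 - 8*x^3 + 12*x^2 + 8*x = -4*a^3 + a^2*(14 - 16*x) + a*(-20*x^2 + 36*x - 16) - 8*x^3 + 22*x^2 - 20*x + 6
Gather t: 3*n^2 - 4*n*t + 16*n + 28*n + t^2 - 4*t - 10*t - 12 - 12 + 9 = 3*n^2 + 44*n + t^2 + t*(-4*n - 14) - 15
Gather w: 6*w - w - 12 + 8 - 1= 5*w - 5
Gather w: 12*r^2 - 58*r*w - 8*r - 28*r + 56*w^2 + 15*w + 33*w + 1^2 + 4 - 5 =12*r^2 - 36*r + 56*w^2 + w*(48 - 58*r)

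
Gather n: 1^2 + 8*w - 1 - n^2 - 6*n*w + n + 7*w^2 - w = -n^2 + n*(1 - 6*w) + 7*w^2 + 7*w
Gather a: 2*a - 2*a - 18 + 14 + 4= 0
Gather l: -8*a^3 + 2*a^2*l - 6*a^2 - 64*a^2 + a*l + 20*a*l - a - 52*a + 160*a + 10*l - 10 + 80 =-8*a^3 - 70*a^2 + 107*a + l*(2*a^2 + 21*a + 10) + 70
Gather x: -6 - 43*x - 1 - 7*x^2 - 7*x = -7*x^2 - 50*x - 7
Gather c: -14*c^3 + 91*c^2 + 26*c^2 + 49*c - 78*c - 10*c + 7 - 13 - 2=-14*c^3 + 117*c^2 - 39*c - 8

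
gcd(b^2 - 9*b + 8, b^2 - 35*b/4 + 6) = b - 8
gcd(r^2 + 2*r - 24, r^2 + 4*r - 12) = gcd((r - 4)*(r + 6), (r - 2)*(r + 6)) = r + 6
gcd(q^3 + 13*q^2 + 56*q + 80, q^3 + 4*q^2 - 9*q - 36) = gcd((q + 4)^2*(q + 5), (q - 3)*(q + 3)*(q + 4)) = q + 4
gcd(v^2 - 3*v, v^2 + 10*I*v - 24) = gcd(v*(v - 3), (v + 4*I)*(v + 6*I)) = 1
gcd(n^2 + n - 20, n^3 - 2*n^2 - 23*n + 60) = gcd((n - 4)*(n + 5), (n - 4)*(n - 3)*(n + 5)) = n^2 + n - 20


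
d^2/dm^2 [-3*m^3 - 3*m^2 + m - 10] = -18*m - 6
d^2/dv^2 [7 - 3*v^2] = -6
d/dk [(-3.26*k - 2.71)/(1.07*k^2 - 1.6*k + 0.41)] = (3.4882*k^2 + 5.7994*k - 5.6726)/(1.1449*k^4 - 3.424*k^3 + 3.4374*k^2 - 1.312*k + 0.1681)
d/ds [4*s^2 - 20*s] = 8*s - 20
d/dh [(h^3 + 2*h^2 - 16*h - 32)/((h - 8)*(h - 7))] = (h^4 - 30*h^3 + 154*h^2 + 288*h - 1376)/(h^4 - 30*h^3 + 337*h^2 - 1680*h + 3136)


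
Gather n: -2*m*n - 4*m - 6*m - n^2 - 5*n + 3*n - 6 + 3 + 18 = -10*m - n^2 + n*(-2*m - 2) + 15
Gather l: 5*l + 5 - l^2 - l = -l^2 + 4*l + 5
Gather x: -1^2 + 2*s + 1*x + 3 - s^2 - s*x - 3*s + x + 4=-s^2 - s + x*(2 - s) + 6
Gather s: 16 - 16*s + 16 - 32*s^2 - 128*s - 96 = -32*s^2 - 144*s - 64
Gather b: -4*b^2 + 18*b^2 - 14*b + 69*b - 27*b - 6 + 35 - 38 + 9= 14*b^2 + 28*b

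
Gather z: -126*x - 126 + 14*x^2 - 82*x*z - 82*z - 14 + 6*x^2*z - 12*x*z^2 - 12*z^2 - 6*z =14*x^2 - 126*x + z^2*(-12*x - 12) + z*(6*x^2 - 82*x - 88) - 140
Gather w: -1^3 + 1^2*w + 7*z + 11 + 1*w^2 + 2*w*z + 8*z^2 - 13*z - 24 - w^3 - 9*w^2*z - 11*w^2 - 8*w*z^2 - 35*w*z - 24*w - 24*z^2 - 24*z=-w^3 + w^2*(-9*z - 10) + w*(-8*z^2 - 33*z - 23) - 16*z^2 - 30*z - 14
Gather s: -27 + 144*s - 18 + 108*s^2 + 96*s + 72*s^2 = 180*s^2 + 240*s - 45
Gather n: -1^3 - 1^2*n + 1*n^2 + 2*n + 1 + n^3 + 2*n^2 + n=n^3 + 3*n^2 + 2*n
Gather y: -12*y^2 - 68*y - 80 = -12*y^2 - 68*y - 80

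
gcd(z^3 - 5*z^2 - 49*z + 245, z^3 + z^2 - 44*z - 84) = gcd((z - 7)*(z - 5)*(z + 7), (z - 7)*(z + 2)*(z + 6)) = z - 7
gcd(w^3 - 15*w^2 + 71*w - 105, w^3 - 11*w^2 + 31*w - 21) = w^2 - 10*w + 21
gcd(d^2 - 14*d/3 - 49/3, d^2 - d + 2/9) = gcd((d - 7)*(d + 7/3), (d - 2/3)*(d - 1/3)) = 1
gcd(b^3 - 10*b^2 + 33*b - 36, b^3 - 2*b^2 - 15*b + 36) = b^2 - 6*b + 9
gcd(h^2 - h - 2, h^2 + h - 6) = h - 2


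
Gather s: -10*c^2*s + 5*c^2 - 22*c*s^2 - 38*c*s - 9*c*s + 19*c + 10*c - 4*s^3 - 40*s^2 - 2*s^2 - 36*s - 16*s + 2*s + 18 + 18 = 5*c^2 + 29*c - 4*s^3 + s^2*(-22*c - 42) + s*(-10*c^2 - 47*c - 50) + 36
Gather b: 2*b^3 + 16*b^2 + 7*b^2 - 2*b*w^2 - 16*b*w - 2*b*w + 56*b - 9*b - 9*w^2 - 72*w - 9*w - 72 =2*b^3 + 23*b^2 + b*(-2*w^2 - 18*w + 47) - 9*w^2 - 81*w - 72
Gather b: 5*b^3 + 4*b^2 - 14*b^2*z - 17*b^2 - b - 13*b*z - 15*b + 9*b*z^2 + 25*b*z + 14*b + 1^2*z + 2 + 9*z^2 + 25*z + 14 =5*b^3 + b^2*(-14*z - 13) + b*(9*z^2 + 12*z - 2) + 9*z^2 + 26*z + 16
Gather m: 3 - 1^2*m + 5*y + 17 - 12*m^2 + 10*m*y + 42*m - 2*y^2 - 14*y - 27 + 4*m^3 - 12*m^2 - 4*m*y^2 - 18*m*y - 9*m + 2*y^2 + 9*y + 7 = 4*m^3 - 24*m^2 + m*(-4*y^2 - 8*y + 32)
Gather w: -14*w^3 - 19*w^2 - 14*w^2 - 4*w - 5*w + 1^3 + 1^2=-14*w^3 - 33*w^2 - 9*w + 2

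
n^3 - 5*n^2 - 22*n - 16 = (n - 8)*(n + 1)*(n + 2)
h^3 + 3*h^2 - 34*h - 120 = (h - 6)*(h + 4)*(h + 5)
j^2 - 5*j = j*(j - 5)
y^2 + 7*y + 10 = (y + 2)*(y + 5)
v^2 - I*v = v*(v - I)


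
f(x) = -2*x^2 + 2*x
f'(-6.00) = 26.00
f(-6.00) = -84.00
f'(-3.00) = 14.00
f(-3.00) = -24.00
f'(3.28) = -11.12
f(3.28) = -14.96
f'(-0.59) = 4.36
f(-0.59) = -1.88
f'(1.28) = -3.12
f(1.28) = -0.72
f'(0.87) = -1.48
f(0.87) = 0.23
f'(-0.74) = 4.96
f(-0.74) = -2.58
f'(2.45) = -7.80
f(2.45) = -7.10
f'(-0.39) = 3.56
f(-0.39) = -1.08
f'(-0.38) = 3.52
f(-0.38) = -1.05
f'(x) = 2 - 4*x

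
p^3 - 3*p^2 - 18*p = p*(p - 6)*(p + 3)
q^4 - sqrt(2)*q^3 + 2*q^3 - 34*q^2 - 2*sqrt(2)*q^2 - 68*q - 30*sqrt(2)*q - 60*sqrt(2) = (q + 2)*(q - 5*sqrt(2))*(q + sqrt(2))*(q + 3*sqrt(2))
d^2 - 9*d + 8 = (d - 8)*(d - 1)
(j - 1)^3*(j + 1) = j^4 - 2*j^3 + 2*j - 1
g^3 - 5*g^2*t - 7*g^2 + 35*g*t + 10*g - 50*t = (g - 5)*(g - 2)*(g - 5*t)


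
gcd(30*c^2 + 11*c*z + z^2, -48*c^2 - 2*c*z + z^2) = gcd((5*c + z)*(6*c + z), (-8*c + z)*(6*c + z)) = 6*c + z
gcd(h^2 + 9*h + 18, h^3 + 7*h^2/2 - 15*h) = h + 6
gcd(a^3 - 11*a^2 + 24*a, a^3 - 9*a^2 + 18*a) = a^2 - 3*a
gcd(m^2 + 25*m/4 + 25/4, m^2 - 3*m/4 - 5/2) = m + 5/4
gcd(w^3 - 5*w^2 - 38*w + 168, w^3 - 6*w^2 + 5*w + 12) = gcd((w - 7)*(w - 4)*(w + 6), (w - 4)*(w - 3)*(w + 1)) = w - 4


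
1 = 1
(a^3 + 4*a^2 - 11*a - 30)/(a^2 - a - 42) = (-a^3 - 4*a^2 + 11*a + 30)/(-a^2 + a + 42)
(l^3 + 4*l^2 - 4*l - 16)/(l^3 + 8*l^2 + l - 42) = (l^2 + 6*l + 8)/(l^2 + 10*l + 21)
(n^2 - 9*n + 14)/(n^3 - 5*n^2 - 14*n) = (n - 2)/(n*(n + 2))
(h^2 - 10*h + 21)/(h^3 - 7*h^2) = (h - 3)/h^2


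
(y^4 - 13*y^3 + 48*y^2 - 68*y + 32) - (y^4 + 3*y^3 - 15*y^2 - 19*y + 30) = -16*y^3 + 63*y^2 - 49*y + 2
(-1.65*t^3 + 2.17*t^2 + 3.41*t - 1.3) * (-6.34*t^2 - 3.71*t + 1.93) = 10.461*t^5 - 7.6363*t^4 - 32.8546*t^3 - 0.221*t^2 + 11.4043*t - 2.509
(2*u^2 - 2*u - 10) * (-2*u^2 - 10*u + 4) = -4*u^4 - 16*u^3 + 48*u^2 + 92*u - 40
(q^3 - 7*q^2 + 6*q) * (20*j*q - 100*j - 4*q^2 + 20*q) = 20*j*q^4 - 240*j*q^3 + 820*j*q^2 - 600*j*q - 4*q^5 + 48*q^4 - 164*q^3 + 120*q^2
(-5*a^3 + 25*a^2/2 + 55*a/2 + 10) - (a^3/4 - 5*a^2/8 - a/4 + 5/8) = -21*a^3/4 + 105*a^2/8 + 111*a/4 + 75/8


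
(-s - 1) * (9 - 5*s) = 5*s^2 - 4*s - 9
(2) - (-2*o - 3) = 2*o + 5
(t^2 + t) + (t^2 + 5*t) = 2*t^2 + 6*t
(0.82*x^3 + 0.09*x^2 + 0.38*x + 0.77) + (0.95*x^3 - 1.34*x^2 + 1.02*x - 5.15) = 1.77*x^3 - 1.25*x^2 + 1.4*x - 4.38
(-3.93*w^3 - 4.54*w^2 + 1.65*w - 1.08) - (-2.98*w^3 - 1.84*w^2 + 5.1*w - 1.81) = -0.95*w^3 - 2.7*w^2 - 3.45*w + 0.73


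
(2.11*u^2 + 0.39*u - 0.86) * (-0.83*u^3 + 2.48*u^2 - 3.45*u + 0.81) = -1.7513*u^5 + 4.9091*u^4 - 5.5985*u^3 - 1.7692*u^2 + 3.2829*u - 0.6966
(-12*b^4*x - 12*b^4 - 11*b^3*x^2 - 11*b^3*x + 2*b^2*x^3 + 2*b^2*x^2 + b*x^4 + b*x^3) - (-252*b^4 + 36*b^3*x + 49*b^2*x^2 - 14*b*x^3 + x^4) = -12*b^4*x + 240*b^4 - 11*b^3*x^2 - 47*b^3*x + 2*b^2*x^3 - 47*b^2*x^2 + b*x^4 + 15*b*x^3 - x^4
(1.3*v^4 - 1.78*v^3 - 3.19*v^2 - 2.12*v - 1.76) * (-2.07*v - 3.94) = -2.691*v^5 - 1.4374*v^4 + 13.6165*v^3 + 16.957*v^2 + 11.996*v + 6.9344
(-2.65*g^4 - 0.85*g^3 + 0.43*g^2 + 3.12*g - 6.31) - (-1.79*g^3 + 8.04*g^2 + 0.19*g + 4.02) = -2.65*g^4 + 0.94*g^3 - 7.61*g^2 + 2.93*g - 10.33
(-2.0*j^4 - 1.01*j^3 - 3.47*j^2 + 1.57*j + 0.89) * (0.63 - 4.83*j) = 9.66*j^5 + 3.6183*j^4 + 16.1238*j^3 - 9.7692*j^2 - 3.3096*j + 0.5607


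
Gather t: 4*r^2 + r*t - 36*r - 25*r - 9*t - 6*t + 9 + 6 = 4*r^2 - 61*r + t*(r - 15) + 15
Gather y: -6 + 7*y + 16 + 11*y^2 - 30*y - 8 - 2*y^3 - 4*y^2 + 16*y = -2*y^3 + 7*y^2 - 7*y + 2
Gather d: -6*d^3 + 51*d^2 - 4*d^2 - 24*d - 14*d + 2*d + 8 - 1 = -6*d^3 + 47*d^2 - 36*d + 7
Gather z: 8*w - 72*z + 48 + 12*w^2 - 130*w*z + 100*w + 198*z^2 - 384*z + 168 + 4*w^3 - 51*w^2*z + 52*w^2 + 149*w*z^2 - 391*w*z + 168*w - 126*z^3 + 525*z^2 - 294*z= 4*w^3 + 64*w^2 + 276*w - 126*z^3 + z^2*(149*w + 723) + z*(-51*w^2 - 521*w - 750) + 216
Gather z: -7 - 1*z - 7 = -z - 14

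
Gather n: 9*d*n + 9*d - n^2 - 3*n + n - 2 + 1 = 9*d - n^2 + n*(9*d - 2) - 1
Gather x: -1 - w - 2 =-w - 3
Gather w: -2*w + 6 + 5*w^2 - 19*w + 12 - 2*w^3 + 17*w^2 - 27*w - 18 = -2*w^3 + 22*w^2 - 48*w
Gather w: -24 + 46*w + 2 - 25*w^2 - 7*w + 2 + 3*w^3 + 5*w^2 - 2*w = 3*w^3 - 20*w^2 + 37*w - 20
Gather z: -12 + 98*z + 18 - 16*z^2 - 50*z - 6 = -16*z^2 + 48*z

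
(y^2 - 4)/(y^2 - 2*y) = (y + 2)/y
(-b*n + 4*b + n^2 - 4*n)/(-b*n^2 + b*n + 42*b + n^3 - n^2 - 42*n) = (n - 4)/(n^2 - n - 42)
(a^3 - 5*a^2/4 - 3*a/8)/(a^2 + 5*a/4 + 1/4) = a*(2*a - 3)/(2*(a + 1))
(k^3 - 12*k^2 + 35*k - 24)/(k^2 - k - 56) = (k^2 - 4*k + 3)/(k + 7)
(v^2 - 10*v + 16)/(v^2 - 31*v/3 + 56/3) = 3*(v - 2)/(3*v - 7)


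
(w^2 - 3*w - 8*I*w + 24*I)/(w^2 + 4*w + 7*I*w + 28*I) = (w^2 - w*(3 + 8*I) + 24*I)/(w^2 + w*(4 + 7*I) + 28*I)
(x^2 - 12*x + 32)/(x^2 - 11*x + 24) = (x - 4)/(x - 3)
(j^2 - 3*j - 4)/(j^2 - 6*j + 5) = (j^2 - 3*j - 4)/(j^2 - 6*j + 5)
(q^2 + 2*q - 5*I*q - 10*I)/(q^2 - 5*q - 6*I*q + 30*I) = (q^2 + q*(2 - 5*I) - 10*I)/(q^2 - q*(5 + 6*I) + 30*I)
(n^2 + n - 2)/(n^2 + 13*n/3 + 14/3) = 3*(n - 1)/(3*n + 7)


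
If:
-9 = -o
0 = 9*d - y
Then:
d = y/9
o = 9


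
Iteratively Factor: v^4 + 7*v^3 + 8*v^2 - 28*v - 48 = (v - 2)*(v^3 + 9*v^2 + 26*v + 24) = (v - 2)*(v + 4)*(v^2 + 5*v + 6) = (v - 2)*(v + 3)*(v + 4)*(v + 2)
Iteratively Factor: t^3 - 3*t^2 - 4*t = (t + 1)*(t^2 - 4*t) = t*(t + 1)*(t - 4)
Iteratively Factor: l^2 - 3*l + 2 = (l - 2)*(l - 1)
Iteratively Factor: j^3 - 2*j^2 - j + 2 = (j + 1)*(j^2 - 3*j + 2) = (j - 2)*(j + 1)*(j - 1)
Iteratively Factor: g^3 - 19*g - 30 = (g - 5)*(g^2 + 5*g + 6) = (g - 5)*(g + 3)*(g + 2)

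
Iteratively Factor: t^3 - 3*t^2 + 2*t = (t)*(t^2 - 3*t + 2) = t*(t - 2)*(t - 1)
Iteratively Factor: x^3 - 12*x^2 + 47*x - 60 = (x - 4)*(x^2 - 8*x + 15) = (x - 4)*(x - 3)*(x - 5)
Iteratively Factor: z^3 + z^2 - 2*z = (z - 1)*(z^2 + 2*z) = z*(z - 1)*(z + 2)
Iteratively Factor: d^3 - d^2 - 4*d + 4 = (d - 2)*(d^2 + d - 2) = (d - 2)*(d + 2)*(d - 1)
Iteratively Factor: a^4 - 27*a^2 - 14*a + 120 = (a - 2)*(a^3 + 2*a^2 - 23*a - 60) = (a - 5)*(a - 2)*(a^2 + 7*a + 12) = (a - 5)*(a - 2)*(a + 4)*(a + 3)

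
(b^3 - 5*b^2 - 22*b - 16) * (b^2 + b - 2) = b^5 - 4*b^4 - 29*b^3 - 28*b^2 + 28*b + 32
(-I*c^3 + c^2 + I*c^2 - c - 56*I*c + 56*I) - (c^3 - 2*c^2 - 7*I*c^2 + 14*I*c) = -c^3 - I*c^3 + 3*c^2 + 8*I*c^2 - c - 70*I*c + 56*I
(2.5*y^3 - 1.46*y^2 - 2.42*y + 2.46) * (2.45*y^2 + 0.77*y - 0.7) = 6.125*y^5 - 1.652*y^4 - 8.8032*y^3 + 5.1856*y^2 + 3.5882*y - 1.722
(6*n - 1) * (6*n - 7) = 36*n^2 - 48*n + 7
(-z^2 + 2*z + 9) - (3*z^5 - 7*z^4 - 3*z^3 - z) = -3*z^5 + 7*z^4 + 3*z^3 - z^2 + 3*z + 9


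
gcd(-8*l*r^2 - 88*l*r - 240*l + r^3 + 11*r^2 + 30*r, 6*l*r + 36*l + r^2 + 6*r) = r + 6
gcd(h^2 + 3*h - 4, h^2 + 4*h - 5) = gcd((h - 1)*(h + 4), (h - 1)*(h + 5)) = h - 1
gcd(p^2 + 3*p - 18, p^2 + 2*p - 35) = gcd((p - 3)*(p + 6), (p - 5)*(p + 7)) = 1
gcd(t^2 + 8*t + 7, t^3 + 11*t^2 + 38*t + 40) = 1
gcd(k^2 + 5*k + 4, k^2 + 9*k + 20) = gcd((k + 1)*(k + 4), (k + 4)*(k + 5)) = k + 4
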